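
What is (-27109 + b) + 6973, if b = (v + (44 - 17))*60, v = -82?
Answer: -23436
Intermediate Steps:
b = -3300 (b = (-82 + (44 - 17))*60 = (-82 + 27)*60 = -55*60 = -3300)
(-27109 + b) + 6973 = (-27109 - 3300) + 6973 = -30409 + 6973 = -23436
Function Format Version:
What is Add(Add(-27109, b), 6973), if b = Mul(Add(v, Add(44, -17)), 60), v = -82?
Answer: -23436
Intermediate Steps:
b = -3300 (b = Mul(Add(-82, Add(44, -17)), 60) = Mul(Add(-82, 27), 60) = Mul(-55, 60) = -3300)
Add(Add(-27109, b), 6973) = Add(Add(-27109, -3300), 6973) = Add(-30409, 6973) = -23436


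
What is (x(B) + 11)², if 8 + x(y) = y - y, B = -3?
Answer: 9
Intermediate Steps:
x(y) = -8 (x(y) = -8 + (y - y) = -8 + 0 = -8)
(x(B) + 11)² = (-8 + 11)² = 3² = 9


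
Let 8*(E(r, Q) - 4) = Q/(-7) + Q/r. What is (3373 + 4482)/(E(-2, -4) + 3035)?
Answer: 219940/85101 ≈ 2.5845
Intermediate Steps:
E(r, Q) = 4 - Q/56 + Q/(8*r) (E(r, Q) = 4 + (Q/(-7) + Q/r)/8 = 4 + (Q*(-1/7) + Q/r)/8 = 4 + (-Q/7 + Q/r)/8 = 4 + (-Q/56 + Q/(8*r)) = 4 - Q/56 + Q/(8*r))
(3373 + 4482)/(E(-2, -4) + 3035) = (3373 + 4482)/((4 - 1/56*(-4) + (1/8)*(-4)/(-2)) + 3035) = 7855/((4 + 1/14 + (1/8)*(-4)*(-1/2)) + 3035) = 7855/((4 + 1/14 + 1/4) + 3035) = 7855/(121/28 + 3035) = 7855/(85101/28) = 7855*(28/85101) = 219940/85101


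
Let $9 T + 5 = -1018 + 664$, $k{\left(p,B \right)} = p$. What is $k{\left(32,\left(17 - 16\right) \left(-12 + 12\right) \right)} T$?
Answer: $- \frac{11488}{9} \approx -1276.4$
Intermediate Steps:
$T = - \frac{359}{9}$ ($T = - \frac{5}{9} + \frac{-1018 + 664}{9} = - \frac{5}{9} + \frac{1}{9} \left(-354\right) = - \frac{5}{9} - \frac{118}{3} = - \frac{359}{9} \approx -39.889$)
$k{\left(32,\left(17 - 16\right) \left(-12 + 12\right) \right)} T = 32 \left(- \frac{359}{9}\right) = - \frac{11488}{9}$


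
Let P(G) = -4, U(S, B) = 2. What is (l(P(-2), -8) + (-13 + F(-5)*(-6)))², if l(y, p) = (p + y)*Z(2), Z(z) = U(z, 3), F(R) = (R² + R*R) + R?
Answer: 94249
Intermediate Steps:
F(R) = R + 2*R² (F(R) = (R² + R²) + R = 2*R² + R = R + 2*R²)
Z(z) = 2
l(y, p) = 2*p + 2*y (l(y, p) = (p + y)*2 = 2*p + 2*y)
(l(P(-2), -8) + (-13 + F(-5)*(-6)))² = ((2*(-8) + 2*(-4)) + (-13 - 5*(1 + 2*(-5))*(-6)))² = ((-16 - 8) + (-13 - 5*(1 - 10)*(-6)))² = (-24 + (-13 - 5*(-9)*(-6)))² = (-24 + (-13 + 45*(-6)))² = (-24 + (-13 - 270))² = (-24 - 283)² = (-307)² = 94249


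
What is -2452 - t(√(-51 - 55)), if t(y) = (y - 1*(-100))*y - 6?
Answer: -2340 - 100*I*√106 ≈ -2340.0 - 1029.6*I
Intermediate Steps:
t(y) = -6 + y*(100 + y) (t(y) = (y + 100)*y - 6 = (100 + y)*y - 6 = y*(100 + y) - 6 = -6 + y*(100 + y))
-2452 - t(√(-51 - 55)) = -2452 - (-6 + (√(-51 - 55))² + 100*√(-51 - 55)) = -2452 - (-6 + (√(-106))² + 100*√(-106)) = -2452 - (-6 + (I*√106)² + 100*(I*√106)) = -2452 - (-6 - 106 + 100*I*√106) = -2452 - (-112 + 100*I*√106) = -2452 + (112 - 100*I*√106) = -2340 - 100*I*√106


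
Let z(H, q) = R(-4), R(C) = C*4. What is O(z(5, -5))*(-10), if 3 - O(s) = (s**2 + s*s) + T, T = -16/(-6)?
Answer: 15350/3 ≈ 5116.7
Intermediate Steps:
T = 8/3 (T = -16*(-1/6) = 8/3 ≈ 2.6667)
R(C) = 4*C
z(H, q) = -16 (z(H, q) = 4*(-4) = -16)
O(s) = 1/3 - 2*s**2 (O(s) = 3 - ((s**2 + s*s) + 8/3) = 3 - ((s**2 + s**2) + 8/3) = 3 - (2*s**2 + 8/3) = 3 - (8/3 + 2*s**2) = 3 + (-8/3 - 2*s**2) = 1/3 - 2*s**2)
O(z(5, -5))*(-10) = (1/3 - 2*(-16)**2)*(-10) = (1/3 - 2*256)*(-10) = (1/3 - 512)*(-10) = -1535/3*(-10) = 15350/3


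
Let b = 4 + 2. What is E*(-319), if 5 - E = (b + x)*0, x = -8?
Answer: -1595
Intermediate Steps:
b = 6
E = 5 (E = 5 - (6 - 8)*0 = 5 - (-2)*0 = 5 - 1*0 = 5 + 0 = 5)
E*(-319) = 5*(-319) = -1595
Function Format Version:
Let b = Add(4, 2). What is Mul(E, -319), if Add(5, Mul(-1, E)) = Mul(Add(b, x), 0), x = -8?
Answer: -1595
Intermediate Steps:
b = 6
E = 5 (E = Add(5, Mul(-1, Mul(Add(6, -8), 0))) = Add(5, Mul(-1, Mul(-2, 0))) = Add(5, Mul(-1, 0)) = Add(5, 0) = 5)
Mul(E, -319) = Mul(5, -319) = -1595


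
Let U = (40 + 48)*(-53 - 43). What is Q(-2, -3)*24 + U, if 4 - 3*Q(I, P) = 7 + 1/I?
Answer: -8468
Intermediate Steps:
U = -8448 (U = 88*(-96) = -8448)
Q(I, P) = -1 - 1/(3*I) (Q(I, P) = 4/3 - (7 + 1/I)/3 = 4/3 + (-7/3 - 1/(3*I)) = -1 - 1/(3*I))
Q(-2, -3)*24 + U = ((-1/3 - 1*(-2))/(-2))*24 - 8448 = -(-1/3 + 2)/2*24 - 8448 = -1/2*5/3*24 - 8448 = -5/6*24 - 8448 = -20 - 8448 = -8468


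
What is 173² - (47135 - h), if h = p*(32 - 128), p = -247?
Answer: 6506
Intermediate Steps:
h = 23712 (h = -247*(32 - 128) = -247*(-96) = 23712)
173² - (47135 - h) = 173² - (47135 - 1*23712) = 29929 - (47135 - 23712) = 29929 - 1*23423 = 29929 - 23423 = 6506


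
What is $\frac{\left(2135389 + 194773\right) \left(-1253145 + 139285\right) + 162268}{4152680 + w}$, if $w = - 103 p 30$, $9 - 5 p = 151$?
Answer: $- \frac{648868520763}{1060109} \approx -6.1208 \cdot 10^{5}$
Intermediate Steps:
$p = - \frac{142}{5}$ ($p = \frac{9}{5} - \frac{151}{5} = - \frac{142}{5} \approx -28.4$)
$w = 87756$ ($w = \left(-103\right) \left(- \frac{142}{5}\right) 30 = \frac{14626}{5} \cdot 30 = 87756$)
$\frac{\left(2135389 + 194773\right) \left(-1253145 + 139285\right) + 162268}{4152680 + w} = \frac{\left(2135389 + 194773\right) \left(-1253145 + 139285\right) + 162268}{4152680 + 87756} = \frac{2330162 \left(-1113860\right) + 162268}{4240436} = \left(-2595474245320 + 162268\right) \frac{1}{4240436} = \left(-2595474083052\right) \frac{1}{4240436} = - \frac{648868520763}{1060109}$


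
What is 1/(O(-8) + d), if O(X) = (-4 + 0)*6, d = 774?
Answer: 1/750 ≈ 0.0013333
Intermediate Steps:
O(X) = -24 (O(X) = -4*6 = -24)
1/(O(-8) + d) = 1/(-24 + 774) = 1/750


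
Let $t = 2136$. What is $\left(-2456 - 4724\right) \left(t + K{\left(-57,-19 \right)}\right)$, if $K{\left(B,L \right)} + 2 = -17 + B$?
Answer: $-14790800$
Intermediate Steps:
$K{\left(B,L \right)} = -19 + B$ ($K{\left(B,L \right)} = -2 + \left(-17 + B\right) = -19 + B$)
$\left(-2456 - 4724\right) \left(t + K{\left(-57,-19 \right)}\right) = \left(-2456 - 4724\right) \left(2136 - 76\right) = - 7180 \left(2136 - 76\right) = \left(-7180\right) 2060 = -14790800$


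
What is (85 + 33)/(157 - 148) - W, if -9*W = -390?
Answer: -272/9 ≈ -30.222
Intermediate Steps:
W = 130/3 (W = -1/9*(-390) = 130/3 ≈ 43.333)
(85 + 33)/(157 - 148) - W = (85 + 33)/(157 - 148) - 1*130/3 = 118/9 - 130/3 = -272/9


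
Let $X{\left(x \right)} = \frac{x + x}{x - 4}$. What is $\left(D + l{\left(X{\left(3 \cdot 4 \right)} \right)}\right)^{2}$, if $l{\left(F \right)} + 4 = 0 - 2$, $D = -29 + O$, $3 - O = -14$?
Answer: $324$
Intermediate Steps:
$X{\left(x \right)} = \frac{2 x}{-4 + x}$
$O = 17$ ($O = 3 - -14 = 3 + 14 = 17$)
$D = -12$ ($D = -29 + 17 = -12$)
$l{\left(F \right)} = -6$ ($l{\left(F \right)} = -4 + \left(0 - 2\right) = -4 - 2 = -6$)
$\left(D + l{\left(X{\left(3 \cdot 4 \right)} \right)}\right)^{2} = \left(-12 - 6\right)^{2} = \left(-18\right)^{2} = 324$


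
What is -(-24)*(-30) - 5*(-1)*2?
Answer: -710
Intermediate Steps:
-(-24)*(-30) - 5*(-1)*2 = -24*30 + 5*2 = -720 + 10 = -710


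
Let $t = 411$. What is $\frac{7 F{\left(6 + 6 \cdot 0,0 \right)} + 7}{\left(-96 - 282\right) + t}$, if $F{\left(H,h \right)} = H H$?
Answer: $\frac{259}{33} \approx 7.8485$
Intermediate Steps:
$F{\left(H,h \right)} = H^{2}$
$\frac{7 F{\left(6 + 6 \cdot 0,0 \right)} + 7}{\left(-96 - 282\right) + t} = \frac{7 \left(6 + 6 \cdot 0\right)^{2} + 7}{\left(-96 - 282\right) + 411} = \frac{7 \left(6 + 0\right)^{2} + 7}{\left(-96 - 282\right) + 411} = \frac{7 \cdot 6^{2} + 7}{-378 + 411} = \frac{7 \cdot 36 + 7}{33} = \left(252 + 7\right) \frac{1}{33} = 259 \cdot \frac{1}{33} = \frac{259}{33}$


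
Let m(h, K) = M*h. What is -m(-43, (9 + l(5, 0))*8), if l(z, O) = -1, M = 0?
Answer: 0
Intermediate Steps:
m(h, K) = 0 (m(h, K) = 0*h = 0)
-m(-43, (9 + l(5, 0))*8) = -1*0 = 0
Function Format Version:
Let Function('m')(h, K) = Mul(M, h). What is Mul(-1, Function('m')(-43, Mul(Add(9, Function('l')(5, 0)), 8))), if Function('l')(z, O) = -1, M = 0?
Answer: 0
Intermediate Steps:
Function('m')(h, K) = 0 (Function('m')(h, K) = Mul(0, h) = 0)
Mul(-1, Function('m')(-43, Mul(Add(9, Function('l')(5, 0)), 8))) = Mul(-1, 0) = 0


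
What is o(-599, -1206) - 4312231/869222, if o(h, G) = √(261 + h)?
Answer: -4312231/869222 + 13*I*√2 ≈ -4.961 + 18.385*I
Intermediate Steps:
o(-599, -1206) - 4312231/869222 = √(261 - 599) - 4312231/869222 = √(-338) - 4312231*1/869222 = 13*I*√2 - 4312231/869222 = -4312231/869222 + 13*I*√2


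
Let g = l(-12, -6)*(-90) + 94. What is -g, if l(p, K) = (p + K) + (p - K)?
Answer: -2254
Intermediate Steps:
l(p, K) = 2*p (l(p, K) = (K + p) + (p - K) = 2*p)
g = 2254 (g = (2*(-12))*(-90) + 94 = -24*(-90) + 94 = 2160 + 94 = 2254)
-g = -1*2254 = -2254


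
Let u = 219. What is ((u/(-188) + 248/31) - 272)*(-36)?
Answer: 448659/47 ≈ 9545.9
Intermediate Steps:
((u/(-188) + 248/31) - 272)*(-36) = ((219/(-188) + 248/31) - 272)*(-36) = ((219*(-1/188) + 248*(1/31)) - 272)*(-36) = ((-219/188 + 8) - 272)*(-36) = (1285/188 - 272)*(-36) = -49851/188*(-36) = 448659/47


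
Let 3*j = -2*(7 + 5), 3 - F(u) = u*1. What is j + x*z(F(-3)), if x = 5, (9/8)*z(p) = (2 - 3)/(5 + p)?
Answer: -832/99 ≈ -8.4040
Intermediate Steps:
F(u) = 3 - u
z(p) = -8/(9*(5 + p)) (z(p) = 8*((2 - 3)/(5 + p))/9 = 8*(-1/(5 + p))/9 = -8/(9*(5 + p)))
j = -8 (j = (-2*(7 + 5))/3 = (-2*12)/3 = (1/3)*(-24) = -8)
j + x*z(F(-3)) = -8 + 5*(-8/(45 + 9*(3 - 1*(-3)))) = -8 + 5*(-8/(45 + 9*(3 + 3))) = -8 + 5*(-8/(45 + 9*6)) = -8 + 5*(-8/(45 + 54)) = -8 + 5*(-8/99) = -8 - 40/99 = -832/99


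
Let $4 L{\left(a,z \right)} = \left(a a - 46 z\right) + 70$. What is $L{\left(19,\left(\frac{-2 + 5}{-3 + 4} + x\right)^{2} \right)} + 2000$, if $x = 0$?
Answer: $\frac{8017}{4} \approx 2004.3$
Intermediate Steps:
$L{\left(a,z \right)} = \frac{35}{2} - \frac{23 z}{2} + \frac{a^{2}}{4}$ ($L{\left(a,z \right)} = \frac{\left(a a - 46 z\right) + 70}{4} = \frac{\left(a^{2} - 46 z\right) + 70}{4} = \frac{70 + a^{2} - 46 z}{4} = \frac{35}{2} - \frac{23 z}{2} + \frac{a^{2}}{4}$)
$L{\left(19,\left(\frac{-2 + 5}{-3 + 4} + x\right)^{2} \right)} + 2000 = \left(\frac{35}{2} - \frac{23 \left(\frac{-2 + 5}{-3 + 4} + 0\right)^{2}}{2} + \frac{19^{2}}{4}\right) + 2000 = \left(\frac{35}{2} - \frac{23 \left(\frac{3}{1} + 0\right)^{2}}{2} + \frac{1}{4} \cdot 361\right) + 2000 = \left(\frac{35}{2} - \frac{23 \left(3 \cdot 1 + 0\right)^{2}}{2} + \frac{361}{4}\right) + 2000 = \left(\frac{35}{2} - \frac{23 \left(3 + 0\right)^{2}}{2} + \frac{361}{4}\right) + 2000 = \left(\frac{35}{2} - \frac{23 \cdot 3^{2}}{2} + \frac{361}{4}\right) + 2000 = \left(\frac{35}{2} - \frac{207}{2} + \frac{361}{4}\right) + 2000 = \frac{17}{4} + 2000 = \frac{8017}{4}$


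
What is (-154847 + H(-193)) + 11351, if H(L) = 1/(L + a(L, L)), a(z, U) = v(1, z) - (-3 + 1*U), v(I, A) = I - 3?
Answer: -143495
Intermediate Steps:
v(I, A) = -3 + I
a(z, U) = 1 - U (a(z, U) = (-3 + 1) - (-3 + 1*U) = -2 - (-3 + U) = -2 + (3 - U) = 1 - U)
H(L) = 1 (H(L) = 1/(L + (1 - L)) = 1/1 = 1)
(-154847 + H(-193)) + 11351 = (-154847 + 1) + 11351 = -154846 + 11351 = -143495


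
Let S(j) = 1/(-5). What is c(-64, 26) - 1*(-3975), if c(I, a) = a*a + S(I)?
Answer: 23254/5 ≈ 4650.8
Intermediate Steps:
S(j) = -⅕
c(I, a) = -⅕ + a² (c(I, a) = a*a - ⅕ = a² - ⅕ = -⅕ + a²)
c(-64, 26) - 1*(-3975) = (-⅕ + 26²) - 1*(-3975) = (-⅕ + 676) + 3975 = 3379/5 + 3975 = 23254/5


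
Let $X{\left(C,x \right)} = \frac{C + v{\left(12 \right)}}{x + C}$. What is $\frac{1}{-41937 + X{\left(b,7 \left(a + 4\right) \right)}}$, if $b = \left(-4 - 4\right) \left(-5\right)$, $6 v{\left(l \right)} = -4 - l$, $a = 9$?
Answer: $- \frac{393}{16481129} \approx -2.3845 \cdot 10^{-5}$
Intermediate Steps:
$v{\left(l \right)} = - \frac{2}{3} - \frac{l}{6}$ ($v{\left(l \right)} = \frac{-4 - l}{6} = - \frac{2}{3} - \frac{l}{6}$)
$b = 40$ ($b = \left(-8\right) \left(-5\right) = 40$)
$X{\left(C,x \right)} = \frac{- \frac{8}{3} + C}{C + x}$ ($X{\left(C,x \right)} = \frac{C - \frac{8}{3}}{x + C} = \frac{C - \frac{8}{3}}{C + x} = \frac{- \frac{8}{3} + C}{C + x}$)
$\frac{1}{-41937 + X{\left(b,7 \left(a + 4\right) \right)}} = \frac{1}{-41937 + \frac{- \frac{8}{3} + 40}{40 + 7 \left(9 + 4\right)}} = \frac{1}{-41937 + \frac{1}{40 + 7 \cdot 13} \cdot \frac{112}{3}} = \frac{1}{-41937 + \frac{1}{40 + 91} \cdot \frac{112}{3}} = \frac{1}{-41937 + \frac{1}{131} \cdot \frac{112}{3}} = \frac{1}{-41937 + \frac{112}{393}} = \frac{1}{- \frac{16481129}{393}} = - \frac{393}{16481129}$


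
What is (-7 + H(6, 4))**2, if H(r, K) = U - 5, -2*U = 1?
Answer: 625/4 ≈ 156.25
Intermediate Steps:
U = -1/2 (U = -1/2*1 = -1/2 ≈ -0.50000)
H(r, K) = -11/2 (H(r, K) = -1/2 - 5 = -11/2)
(-7 + H(6, 4))**2 = (-7 - 11/2)**2 = (-25/2)**2 = 625/4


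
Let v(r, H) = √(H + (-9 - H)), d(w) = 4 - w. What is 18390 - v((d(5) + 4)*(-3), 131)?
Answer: 18390 - 3*I ≈ 18390.0 - 3.0*I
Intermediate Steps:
v(r, H) = 3*I (v(r, H) = √(-9) = 3*I)
18390 - v((d(5) + 4)*(-3), 131) = 18390 - 3*I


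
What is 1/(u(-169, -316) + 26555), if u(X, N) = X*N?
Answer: 1/79959 ≈ 1.2506e-5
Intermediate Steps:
u(X, N) = N*X
1/(u(-169, -316) + 26555) = 1/(-316*(-169) + 26555) = 1/(53404 + 26555) = 1/79959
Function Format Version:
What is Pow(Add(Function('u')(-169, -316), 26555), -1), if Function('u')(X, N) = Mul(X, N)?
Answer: Rational(1, 79959) ≈ 1.2506e-5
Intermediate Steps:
Function('u')(X, N) = Mul(N, X)
Pow(Add(Function('u')(-169, -316), 26555), -1) = Pow(Add(Mul(-316, -169), 26555), -1) = Pow(Add(53404, 26555), -1) = Pow(79959, -1) = Rational(1, 79959)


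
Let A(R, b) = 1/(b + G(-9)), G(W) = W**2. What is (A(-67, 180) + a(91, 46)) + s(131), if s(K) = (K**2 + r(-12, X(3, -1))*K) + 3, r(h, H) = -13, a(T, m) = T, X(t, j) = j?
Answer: 4059073/261 ≈ 15552.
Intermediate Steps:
s(K) = 3 + K**2 - 13*K (s(K) = (K**2 - 13*K) + 3 = 3 + K**2 - 13*K)
A(R, b) = 1/(81 + b) (A(R, b) = 1/(b + (-9)**2) = 1/(b + 81) = 1/(81 + b))
(A(-67, 180) + a(91, 46)) + s(131) = (1/(81 + 180) + 91) + (3 + 131**2 - 13*131) = (1/261 + 91) + (3 + 17161 - 1703) = (1/261 + 91) + 15461 = 23752/261 + 15461 = 4059073/261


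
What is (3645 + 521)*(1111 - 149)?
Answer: 4007692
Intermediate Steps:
(3645 + 521)*(1111 - 149) = 4166*962 = 4007692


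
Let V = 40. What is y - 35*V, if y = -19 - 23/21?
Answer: -29822/21 ≈ -1420.1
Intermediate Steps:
y = -422/21 (y = -19 - 23/21 = -422/21 ≈ -20.095)
y - 35*V = -422/21 - 35*40 = -422/21 - 1400 = -29822/21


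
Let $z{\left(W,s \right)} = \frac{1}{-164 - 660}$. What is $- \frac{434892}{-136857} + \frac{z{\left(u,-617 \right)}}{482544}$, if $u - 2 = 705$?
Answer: $\frac{57640042889165}{18138855982464} \approx 3.1777$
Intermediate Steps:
$u = 707$ ($u = 2 + 705 = 707$)
$z{\left(W,s \right)} = - \frac{1}{824}$ ($z{\left(W,s \right)} = \frac{1}{-824} = - \frac{1}{824}$)
$- \frac{434892}{-136857} + \frac{z{\left(u,-617 \right)}}{482544} = - \frac{434892}{-136857} - \frac{1}{824 \cdot 482544} = \left(-434892\right) \left(- \frac{1}{136857}\right) - \frac{1}{397616256} = \frac{144964}{45619} - \frac{1}{397616256} = \frac{57640042889165}{18138855982464}$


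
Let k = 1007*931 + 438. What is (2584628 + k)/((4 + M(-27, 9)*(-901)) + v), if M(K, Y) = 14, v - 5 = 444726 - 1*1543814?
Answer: -3522583/1111693 ≈ -3.1687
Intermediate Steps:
v = -1099083 (v = 5 + (444726 - 1*1543814) = 5 + (444726 - 1543814) = 5 - 1099088 = -1099083)
k = 937955 (k = 937517 + 438 = 937955)
(2584628 + k)/((4 + M(-27, 9)*(-901)) + v) = (2584628 + 937955)/((4 + 14*(-901)) - 1099083) = 3522583/((4 - 12614) - 1099083) = 3522583/(-12610 - 1099083) = 3522583/(-1111693) = 3522583*(-1/1111693) = -3522583/1111693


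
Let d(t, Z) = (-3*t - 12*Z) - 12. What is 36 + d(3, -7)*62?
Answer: 3942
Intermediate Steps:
d(t, Z) = -12 - 12*Z - 3*t (d(t, Z) = (-12*Z - 3*t) - 12 = -12 - 12*Z - 3*t)
36 + d(3, -7)*62 = 36 + (-12 - 12*(-7) - 3*3)*62 = 36 + (-12 + 84 - 9)*62 = 36 + 63*62 = 36 + 3906 = 3942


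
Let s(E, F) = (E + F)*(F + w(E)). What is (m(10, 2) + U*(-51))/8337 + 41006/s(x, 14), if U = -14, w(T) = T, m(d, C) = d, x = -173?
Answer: 120056822/70255899 ≈ 1.7089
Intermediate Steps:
s(E, F) = (E + F)² (s(E, F) = (E + F)*(F + E) = (E + F)*(E + F) = (E + F)²)
(m(10, 2) + U*(-51))/8337 + 41006/s(x, 14) = (10 - 14*(-51))/8337 + 41006/((-173)² + 14² + 2*(-173)*14) = (10 + 714)*(1/8337) + 41006/(29929 + 196 - 4844) = 724*(1/8337) + 41006/25281 = 724/8337 + 41006*(1/25281) = 724/8337 + 41006/25281 = 120056822/70255899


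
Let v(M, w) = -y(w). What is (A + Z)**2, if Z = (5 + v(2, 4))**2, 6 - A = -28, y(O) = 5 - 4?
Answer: 2500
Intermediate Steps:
y(O) = 1
A = 34 (A = 6 - 1*(-28) = 6 + 28 = 34)
v(M, w) = -1 (v(M, w) = -1*1 = -1)
Z = 16 (Z = (5 - 1)**2 = 4**2 = 16)
(A + Z)**2 = (34 + 16)**2 = 50**2 = 2500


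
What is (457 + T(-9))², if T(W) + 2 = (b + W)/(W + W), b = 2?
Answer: 67190809/324 ≈ 2.0738e+5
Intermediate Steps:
T(W) = -2 + (2 + W)/(2*W) (T(W) = -2 + (2 + W)/(W + W) = -2 + (2 + W)/((2*W)) = -2 + (2 + W)*(1/(2*W)) = -2 + (2 + W)/(2*W))
(457 + T(-9))² = (457 + (-3/2 + 1/(-9)))² = (457 + (-3/2 - ⅑))² = (457 - 29/18)² = (8197/18)² = 67190809/324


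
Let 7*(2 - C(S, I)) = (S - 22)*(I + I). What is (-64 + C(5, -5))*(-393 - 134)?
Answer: 318308/7 ≈ 45473.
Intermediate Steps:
C(S, I) = 2 - 2*I*(-22 + S)/7 (C(S, I) = 2 - (S - 22)*(I + I)/7 = 2 - (-22 + S)*2*I/7 = 2 - 2*I*(-22 + S)/7)
(-64 + C(5, -5))*(-393 - 134) = (-64 + (2 + (44/7)*(-5) - 2/7*(-5)*5))*(-393 - 134) = (-64 + (2 - 220/7 + 50/7))*(-527) = (-64 - 156/7)*(-527) = -604/7*(-527) = 318308/7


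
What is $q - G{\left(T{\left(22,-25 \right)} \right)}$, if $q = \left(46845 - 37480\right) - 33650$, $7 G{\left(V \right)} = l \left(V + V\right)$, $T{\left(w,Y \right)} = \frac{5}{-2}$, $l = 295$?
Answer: $- \frac{168520}{7} \approx -24074.0$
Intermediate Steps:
$T{\left(w,Y \right)} = - \frac{5}{2}$ ($T{\left(w,Y \right)} = 5 \left(- \frac{1}{2}\right) = - \frac{5}{2}$)
$G{\left(V \right)} = \frac{590 V}{7}$ ($G{\left(V \right)} = \frac{295 \left(V + V\right)}{7} = \frac{295 \cdot 2 V}{7} = \frac{590 V}{7}$)
$q = -24285$ ($q = 9365 - 33650 = -24285$)
$q - G{\left(T{\left(22,-25 \right)} \right)} = -24285 - \frac{590}{7} \left(- \frac{5}{2}\right) = -24285 - - \frac{1475}{7} = -24285 + \frac{1475}{7} = - \frac{168520}{7}$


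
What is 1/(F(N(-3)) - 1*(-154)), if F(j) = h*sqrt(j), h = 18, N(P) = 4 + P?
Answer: 1/172 ≈ 0.0058140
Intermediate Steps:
F(j) = 18*sqrt(j)
1/(F(N(-3)) - 1*(-154)) = 1/(18*sqrt(4 - 3) - 1*(-154)) = 1/(18*sqrt(1) + 154) = 1/(18*1 + 154) = 1/(18 + 154) = 1/172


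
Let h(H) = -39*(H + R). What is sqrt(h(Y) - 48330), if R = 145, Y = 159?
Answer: I*sqrt(60186) ≈ 245.33*I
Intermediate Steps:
h(H) = -5655 - 39*H (h(H) = -39*(H + 145) = -39*(145 + H) = -5655 - 39*H)
sqrt(h(Y) - 48330) = sqrt((-5655 - 39*159) - 48330) = sqrt((-5655 - 6201) - 48330) = sqrt(-11856 - 48330) = sqrt(-60186) = I*sqrt(60186)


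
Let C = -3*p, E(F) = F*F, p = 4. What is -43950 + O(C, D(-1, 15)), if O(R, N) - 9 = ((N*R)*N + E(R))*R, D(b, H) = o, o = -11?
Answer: -28245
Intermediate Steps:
D(b, H) = -11
E(F) = F**2
C = -12 (C = -3*4 = -12)
O(R, N) = 9 + R*(R**2 + R*N**2) (O(R, N) = 9 + ((N*R)*N + R**2)*R = 9 + (R*N**2 + R**2)*R = 9 + (R**2 + R*N**2)*R = 9 + R*(R**2 + R*N**2))
-43950 + O(C, D(-1, 15)) = -43950 + (9 + (-12)**3 + (-11)**2*(-12)**2) = -43950 + (9 - 1728 + 121*144) = -43950 + (9 - 1728 + 17424) = -43950 + 15705 = -28245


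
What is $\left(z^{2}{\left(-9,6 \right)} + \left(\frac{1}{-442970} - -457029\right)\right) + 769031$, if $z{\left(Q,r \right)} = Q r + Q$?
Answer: $\frac{544865946129}{442970} \approx 1.23 \cdot 10^{6}$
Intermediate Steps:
$z{\left(Q,r \right)} = Q + Q r$
$\left(z^{2}{\left(-9,6 \right)} + \left(\frac{1}{-442970} - -457029\right)\right) + 769031 = \left(\left(- 9 \left(1 + 6\right)\right)^{2} + \left(\frac{1}{-442970} - -457029\right)\right) + 769031 = \left(\left(\left(-9\right) 7\right)^{2} + \left(- \frac{1}{442970} + 457029\right)\right) + 769031 = \left(\left(-63\right)^{2} + \frac{202450136129}{442970}\right) + 769031 = \left(3969 + \frac{202450136129}{442970}\right) + 769031 = \frac{204208284059}{442970} + 769031 = \frac{544865946129}{442970}$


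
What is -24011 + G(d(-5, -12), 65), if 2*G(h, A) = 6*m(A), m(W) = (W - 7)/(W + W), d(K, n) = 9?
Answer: -1560628/65 ≈ -24010.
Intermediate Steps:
m(W) = (-7 + W)/(2*W) (m(W) = (-7 + W)/((2*W)) = (-7 + W)*(1/(2*W)) = (-7 + W)/(2*W))
G(h, A) = 3*(-7 + A)/(2*A) (G(h, A) = (6*((-7 + A)/(2*A)))/2 = (3*(-7 + A)/A)/2 = 3*(-7 + A)/(2*A))
-24011 + G(d(-5, -12), 65) = -24011 + (3/2)*(-7 + 65)/65 = -24011 + (3/2)*(1/65)*58 = -24011 + 87/65 = -1560628/65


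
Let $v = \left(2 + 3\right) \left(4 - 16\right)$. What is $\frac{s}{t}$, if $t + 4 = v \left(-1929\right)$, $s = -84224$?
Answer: $- \frac{10528}{14467} \approx -0.72773$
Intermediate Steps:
$v = -60$ ($v = 5 \left(-12\right) = -60$)
$t = 115736$ ($t = -4 - -115740 = -4 + 115740 = 115736$)
$\frac{s}{t} = - \frac{84224}{115736} = \left(-84224\right) \frac{1}{115736} = - \frac{10528}{14467}$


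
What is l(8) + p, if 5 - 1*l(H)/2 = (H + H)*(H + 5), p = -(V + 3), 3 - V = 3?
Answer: -409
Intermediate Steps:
V = 0 (V = 3 - 1*3 = 3 - 3 = 0)
p = -3 (p = -(0 + 3) = -1*3 = -3)
l(H) = 10 - 4*H*(5 + H) (l(H) = 10 - 2*(H + H)*(H + 5) = 10 - 2*2*H*(5 + H) = 10 - 4*H*(5 + H))
l(8) + p = (10 - 20*8 - 4*8²) - 3 = (10 - 160 - 4*64) - 3 = (10 - 160 - 256) - 3 = -406 - 3 = -409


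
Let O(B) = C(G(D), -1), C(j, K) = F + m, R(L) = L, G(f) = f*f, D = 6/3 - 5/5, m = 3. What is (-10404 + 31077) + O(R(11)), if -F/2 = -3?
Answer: 20682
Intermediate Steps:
F = 6 (F = -2*(-3) = 6)
D = 1 (D = 6*(⅓) - 5*⅕ = 2 - 1 = 1)
G(f) = f²
C(j, K) = 9 (C(j, K) = 6 + 3 = 9)
O(B) = 9
(-10404 + 31077) + O(R(11)) = (-10404 + 31077) + 9 = 20673 + 9 = 20682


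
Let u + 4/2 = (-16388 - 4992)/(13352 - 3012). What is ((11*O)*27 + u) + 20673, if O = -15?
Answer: 8382603/517 ≈ 16214.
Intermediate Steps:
u = -2103/517 (u = -2 + (-16388 - 4992)/(13352 - 3012) = -2 - 21380/10340 = -2 - 21380*1/10340 = -2 - 1069/517 = -2103/517 ≈ -4.0677)
((11*O)*27 + u) + 20673 = ((11*(-15))*27 - 2103/517) + 20673 = (-165*27 - 2103/517) + 20673 = (-4455 - 2103/517) + 20673 = -2305338/517 + 20673 = 8382603/517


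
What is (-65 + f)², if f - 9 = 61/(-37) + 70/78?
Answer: 6706299664/2082249 ≈ 3220.7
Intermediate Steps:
f = 11903/1443 (f = 9 + (61/(-37) + 70/78) = 9 + (61*(-1/37) + 70*(1/78)) = 9 + (-61/37 + 35/39) = 9 - 1084/1443 = 11903/1443 ≈ 8.2488)
(-65 + f)² = (-65 + 11903/1443)² = (-81892/1443)² = 6706299664/2082249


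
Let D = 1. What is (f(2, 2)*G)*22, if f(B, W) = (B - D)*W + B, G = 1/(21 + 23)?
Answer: 2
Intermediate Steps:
G = 1/44 ≈ 0.022727
f(B, W) = B + W*(-1 + B) (f(B, W) = (B - 1*1)*W + B = (B - 1)*W + B = (-1 + B)*W + B = W*(-1 + B) + B = B + W*(-1 + B))
(f(2, 2)*G)*22 = ((2 - 1*2 + 2*2)*(1/44))*22 = ((2 - 2 + 4)*(1/44))*22 = (4*(1/44))*22 = (1/11)*22 = 2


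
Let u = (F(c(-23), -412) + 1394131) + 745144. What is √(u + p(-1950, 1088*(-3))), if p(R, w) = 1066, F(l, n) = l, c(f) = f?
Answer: √2140318 ≈ 1463.0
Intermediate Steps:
u = 2139252 (u = (-23 + 1394131) + 745144 = 1394108 + 745144 = 2139252)
√(u + p(-1950, 1088*(-3))) = √(2139252 + 1066) = √2140318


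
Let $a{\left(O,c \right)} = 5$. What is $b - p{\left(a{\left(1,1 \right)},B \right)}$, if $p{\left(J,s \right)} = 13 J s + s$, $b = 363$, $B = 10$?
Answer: $-297$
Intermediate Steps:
$p{\left(J,s \right)} = s + 13 J s$ ($p{\left(J,s \right)} = 13 J s + s = s + 13 J s$)
$b - p{\left(a{\left(1,1 \right)},B \right)} = 363 - 10 \left(1 + 13 \cdot 5\right) = 363 - 10 \left(1 + 65\right) = 363 - 10 \cdot 66 = 363 - 660 = -297$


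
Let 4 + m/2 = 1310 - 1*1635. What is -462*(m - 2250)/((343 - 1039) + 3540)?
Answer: 111958/237 ≈ 472.40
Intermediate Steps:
m = -658 (m = -8 + 2*(1310 - 1*1635) = -8 + 2*(1310 - 1635) = -8 + 2*(-325) = -8 - 650 = -658)
-462*(m - 2250)/((343 - 1039) + 3540) = -462*(-658 - 2250)/((343 - 1039) + 3540) = -(-1343496)/(-696 + 3540) = -(-1343496)/2844 = -462*(-727/711) = 111958/237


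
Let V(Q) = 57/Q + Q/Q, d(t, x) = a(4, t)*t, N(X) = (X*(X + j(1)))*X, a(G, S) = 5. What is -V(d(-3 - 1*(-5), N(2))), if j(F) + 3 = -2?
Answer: -67/10 ≈ -6.7000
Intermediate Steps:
j(F) = -5 (j(F) = -3 - 2 = -5)
N(X) = X**2*(-5 + X) (N(X) = (X*(X - 5))*X = (X*(-5 + X))*X = X**2*(-5 + X))
d(t, x) = 5*t
V(Q) = 1 + 57/Q (V(Q) = 57/Q + 1 = 1 + 57/Q)
-V(d(-3 - 1*(-5), N(2))) = -(57 + 5*(-3 - 1*(-5)))/(5*(-3 - 1*(-5))) = -(57 + 5*(-3 + 5))/(5*(-3 + 5)) = -(57 + 5*2)/(5*2) = -(57 + 10)/10 = -67/10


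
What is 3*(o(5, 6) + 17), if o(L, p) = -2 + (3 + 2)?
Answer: 60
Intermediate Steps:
o(L, p) = 3 (o(L, p) = -2 + 5 = 3)
3*(o(5, 6) + 17) = 3*(3 + 17) = 3*20 = 60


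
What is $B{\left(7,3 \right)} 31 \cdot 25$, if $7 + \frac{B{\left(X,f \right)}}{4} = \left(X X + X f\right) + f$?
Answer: $204600$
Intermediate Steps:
$B{\left(X,f \right)} = -28 + 4 f + 4 X^{2} + 4 X f$ ($B{\left(X,f \right)} = -28 + 4 \left(\left(X X + X f\right) + f\right) = -28 + 4 \left(\left(X^{2} + X f\right) + f\right) = -28 + 4 \left(f + X^{2} + X f\right) = -28 + \left(4 f + 4 X^{2} + 4 X f\right) = -28 + 4 f + 4 X^{2} + 4 X f$)
$B{\left(7,3 \right)} 31 \cdot 25 = \left(-28 + 4 \cdot 3 + 4 \cdot 7^{2} + 4 \cdot 7 \cdot 3\right) 31 \cdot 25 = \left(-28 + 12 + 4 \cdot 49 + 84\right) 31 \cdot 25 = \left(-28 + 12 + 196 + 84\right) 31 \cdot 25 = 264 \cdot 31 \cdot 25 = 8184 \cdot 25 = 204600$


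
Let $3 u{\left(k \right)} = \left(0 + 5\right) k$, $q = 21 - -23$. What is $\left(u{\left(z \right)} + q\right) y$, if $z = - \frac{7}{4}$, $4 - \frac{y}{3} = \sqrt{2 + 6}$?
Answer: $493 - \frac{493 \sqrt{2}}{2} \approx 144.4$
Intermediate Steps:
$q = 44$ ($q = 21 + 23 = 44$)
$y = 12 - 6 \sqrt{2}$ ($y = 12 - 3 \sqrt{2 + 6} = 12 - 3 \sqrt{8} = 12 - 3 \cdot 2 \sqrt{2} = 12 - 6 \sqrt{2} \approx 3.5147$)
$z = - \frac{7}{4}$ ($z = \left(-7\right) \frac{1}{4} = - \frac{7}{4} \approx -1.75$)
$u{\left(k \right)} = \frac{5 k}{3}$ ($u{\left(k \right)} = \frac{\left(0 + 5\right) k}{3} = \frac{5 k}{3}$)
$\left(u{\left(z \right)} + q\right) y = \left(\frac{5}{3} \left(- \frac{7}{4}\right) + 44\right) \left(12 - 6 \sqrt{2}\right) = \left(- \frac{35}{12} + 44\right) \left(12 - 6 \sqrt{2}\right) = \frac{493 \left(12 - 6 \sqrt{2}\right)}{12} = 493 - \frac{493 \sqrt{2}}{2}$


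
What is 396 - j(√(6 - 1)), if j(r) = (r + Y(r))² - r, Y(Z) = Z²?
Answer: 366 - 9*√5 ≈ 345.88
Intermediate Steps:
j(r) = (r + r²)² - r
396 - j(√(6 - 1)) = 396 - √(6 - 1)*(-1 + √(6 - 1)*(1 + √(6 - 1))²) = 396 - √5*(-1 + √5*(1 + √5)²)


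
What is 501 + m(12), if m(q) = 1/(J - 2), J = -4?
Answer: 3005/6 ≈ 500.83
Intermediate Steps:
m(q) = -⅙ (m(q) = 1/(-4 - 2) = 1/(-6) = -⅙)
501 + m(12) = 501 - ⅙ = 3005/6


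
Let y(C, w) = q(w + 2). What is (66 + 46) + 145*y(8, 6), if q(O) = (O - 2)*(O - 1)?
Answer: 6202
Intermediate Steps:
q(O) = (-1 + O)*(-2 + O) (q(O) = (-2 + O)*(-1 + O) = (-1 + O)*(-2 + O))
y(C, w) = -4 + (2 + w)² - 3*w (y(C, w) = 2 + (w + 2)² - 3*(w + 2) = 2 + (2 + w)² - 3*(2 + w) = 2 + (2 + w)² + (-6 - 3*w) = -4 + (2 + w)² - 3*w)
(66 + 46) + 145*y(8, 6) = (66 + 46) + 145*(6*(1 + 6)) = 112 + 145*(6*7) = 112 + 145*42 = 112 + 6090 = 6202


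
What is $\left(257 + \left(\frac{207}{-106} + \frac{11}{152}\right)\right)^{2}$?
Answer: $\frac{4224023789049}{64899136} \approx 65086.0$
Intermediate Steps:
$\left(257 + \left(\frac{207}{-106} + \frac{11}{152}\right)\right)^{2} = \left(257 + \left(207 \left(- \frac{1}{106}\right) + 11 \cdot \frac{1}{152}\right)\right)^{2} = \left(257 + \left(- \frac{207}{106} + \frac{11}{152}\right)\right)^{2} = \left(257 - \frac{15149}{8056}\right)^{2} = \left(\frac{2055243}{8056}\right)^{2} = \frac{4224023789049}{64899136}$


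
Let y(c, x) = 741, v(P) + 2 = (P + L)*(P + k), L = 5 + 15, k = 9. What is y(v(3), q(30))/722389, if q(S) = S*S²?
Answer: 741/722389 ≈ 0.0010258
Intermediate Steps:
L = 20
q(S) = S³
v(P) = -2 + (9 + P)*(20 + P) (v(P) = -2 + (P + 20)*(P + 9) = -2 + (20 + P)*(9 + P) = -2 + (9 + P)*(20 + P))
y(v(3), q(30))/722389 = 741/722389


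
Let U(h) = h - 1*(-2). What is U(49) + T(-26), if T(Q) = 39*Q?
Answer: -963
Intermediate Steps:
U(h) = 2 + h (U(h) = h + 2 = 2 + h)
U(49) + T(-26) = (2 + 49) + 39*(-26) = 51 - 1014 = -963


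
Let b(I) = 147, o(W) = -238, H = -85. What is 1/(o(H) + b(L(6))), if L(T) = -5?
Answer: -1/91 ≈ -0.010989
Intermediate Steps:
1/(o(H) + b(L(6))) = 1/(-238 + 147) = 1/(-91) = -1/91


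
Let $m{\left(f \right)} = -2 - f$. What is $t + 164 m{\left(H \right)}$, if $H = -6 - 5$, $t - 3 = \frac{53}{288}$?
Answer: $\frac{426005}{288} \approx 1479.2$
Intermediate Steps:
$t = \frac{917}{288}$ ($t = 3 + \frac{53}{288} = \frac{917}{288} \approx 3.184$)
$H = -11$
$t + 164 m{\left(H \right)} = \frac{917}{288} + 164 \left(-2 - -11\right) = \frac{917}{288} + 164 \left(-2 + 11\right) = \frac{917}{288} + 164 \cdot 9 = \frac{917}{288} + 1476 = \frac{426005}{288}$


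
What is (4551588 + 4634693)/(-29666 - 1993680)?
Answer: -706637/155642 ≈ -4.5401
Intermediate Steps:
(4551588 + 4634693)/(-29666 - 1993680) = 9186281/(-2023346) = 9186281*(-1/2023346) = -706637/155642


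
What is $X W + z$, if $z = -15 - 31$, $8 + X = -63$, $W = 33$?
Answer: $-2389$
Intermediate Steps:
$X = -71$ ($X = -8 - 63 = -71$)
$z = -46$ ($z = -15 - 31 = -46$)
$X W + z = \left(-71\right) 33 - 46 = -2343 - 46 = -2389$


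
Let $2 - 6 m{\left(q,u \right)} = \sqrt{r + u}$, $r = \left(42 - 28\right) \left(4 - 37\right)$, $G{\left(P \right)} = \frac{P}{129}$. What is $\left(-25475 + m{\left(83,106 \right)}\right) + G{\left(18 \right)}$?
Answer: $- \frac{3286214}{129} - \frac{i \sqrt{89}}{3} \approx -25475.0 - 3.1447 i$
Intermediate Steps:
$G{\left(P \right)} = \frac{P}{129}$ ($G{\left(P \right)} = P \frac{1}{129} = \frac{P}{129}$)
$r = -462$ ($r = 14 \left(-33\right) = -462$)
$m{\left(q,u \right)} = \frac{1}{3} - \frac{\sqrt{-462 + u}}{6}$
$\left(-25475 + m{\left(83,106 \right)}\right) + G{\left(18 \right)} = \left(-25475 + \left(\frac{1}{3} - \frac{\sqrt{-462 + 106}}{6}\right)\right) + \frac{1}{129} \cdot 18 = \left(-25475 + \left(\frac{1}{3} - \frac{\sqrt{-356}}{6}\right)\right) + \frac{6}{43} = \left(-25475 + \left(\frac{1}{3} - \frac{2 i \sqrt{89}}{6}\right)\right) + \frac{6}{43} = \left(-25475 + \left(\frac{1}{3} - \frac{i \sqrt{89}}{3}\right)\right) + \frac{6}{43} = \left(- \frac{76424}{3} - \frac{i \sqrt{89}}{3}\right) + \frac{6}{43} = - \frac{3286214}{129} - \frac{i \sqrt{89}}{3}$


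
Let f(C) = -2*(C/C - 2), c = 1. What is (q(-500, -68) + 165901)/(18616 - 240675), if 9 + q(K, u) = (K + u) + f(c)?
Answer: -165326/222059 ≈ -0.74451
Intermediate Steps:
f(C) = 2 (f(C) = -2*(1 - 2) = -2*(-1) = 2)
q(K, u) = -7 + K + u (q(K, u) = -9 + ((K + u) + 2) = -9 + (2 + K + u) = -7 + K + u)
(q(-500, -68) + 165901)/(18616 - 240675) = ((-7 - 500 - 68) + 165901)/(18616 - 240675) = (-575 + 165901)/(-222059) = 165326*(-1/222059) = -165326/222059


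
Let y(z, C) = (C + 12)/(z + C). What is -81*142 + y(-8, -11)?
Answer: -218539/19 ≈ -11502.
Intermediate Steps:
y(z, C) = (12 + C)/(C + z)
-81*142 + y(-8, -11) = -81*142 + (12 - 11)/(-11 - 8) = -11502 + 1/(-19) = -11502 - 1/19*1 = -11502 - 1/19 = -218539/19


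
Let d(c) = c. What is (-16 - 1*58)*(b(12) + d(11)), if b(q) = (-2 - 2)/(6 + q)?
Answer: -7178/9 ≈ -797.56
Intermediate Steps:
b(q) = -4/(6 + q)
(-16 - 1*58)*(b(12) + d(11)) = (-16 - 1*58)*(-4/(6 + 12) + 11) = (-16 - 58)*(-4/18 + 11) = -74*(-4*1/18 + 11) = -74*(-2/9 + 11) = -74*97/9 = -7178/9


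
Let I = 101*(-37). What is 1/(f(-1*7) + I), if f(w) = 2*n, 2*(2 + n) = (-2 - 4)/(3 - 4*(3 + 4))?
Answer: -25/93519 ≈ -0.00026733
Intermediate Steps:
n = -47/25 (n = -2 + ((-2 - 4)/(3 - 4*(3 + 4)))/2 = -2 + (-6/(3 - 4*7))/2 = -2 + (-6/(3 - 28))/2 = -2 + (-6/(-25))/2 = -2 + (-6*(-1/25))/2 = -2 + (1/2)*(6/25) = -2 + 3/25 = -47/25 ≈ -1.8800)
I = -3737
f(w) = -94/25 (f(w) = 2*(-47/25) = -94/25)
1/(f(-1*7) + I) = 1/(-94/25 - 3737) = 1/(-93519/25) = -25/93519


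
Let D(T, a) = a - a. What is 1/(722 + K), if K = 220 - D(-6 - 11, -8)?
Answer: 1/942 ≈ 0.0010616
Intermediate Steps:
D(T, a) = 0
K = 220 (K = 220 - 1*0 = 220 + 0 = 220)
1/(722 + K) = 1/(722 + 220) = 1/942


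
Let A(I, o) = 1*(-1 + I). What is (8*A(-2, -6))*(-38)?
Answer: 912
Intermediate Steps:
A(I, o) = -1 + I
(8*A(-2, -6))*(-38) = (8*(-1 - 2))*(-38) = (8*(-3))*(-38) = -24*(-38) = 912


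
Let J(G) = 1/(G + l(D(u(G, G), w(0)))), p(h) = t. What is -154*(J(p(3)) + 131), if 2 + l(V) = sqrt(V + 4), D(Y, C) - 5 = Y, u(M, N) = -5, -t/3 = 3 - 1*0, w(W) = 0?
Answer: -181412/9 ≈ -20157.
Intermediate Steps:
t = -9 (t = -3*(3 - 1*0) = -3*(3 + 0) = -3*3 = -9)
D(Y, C) = 5 + Y
l(V) = -2 + sqrt(4 + V) (l(V) = -2 + sqrt(V + 4) = -2 + sqrt(4 + V))
p(h) = -9
J(G) = 1/G (J(G) = 1/(G + (-2 + sqrt(4 + (5 - 5)))) = 1/(G + (-2 + sqrt(4 + 0))) = 1/(G + (-2 + sqrt(4))) = 1/(G + (-2 + 2)) = 1/(G + 0) = 1/G)
-154*(J(p(3)) + 131) = -154*(1/(-9) + 131) = -154*(-1/9 + 131) = -154*1178/9 = -181412/9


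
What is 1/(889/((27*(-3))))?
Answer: -81/889 ≈ -0.091114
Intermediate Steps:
1/(889/((27*(-3)))) = 1/(889/(-81)) = 1/(889*(-1/81)) = 1/(-889/81) = -81/889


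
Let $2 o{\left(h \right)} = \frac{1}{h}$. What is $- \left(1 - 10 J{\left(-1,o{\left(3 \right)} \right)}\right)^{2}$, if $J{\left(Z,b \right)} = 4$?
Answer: $-1521$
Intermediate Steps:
$o{\left(h \right)} = \frac{1}{2 h}$
$- \left(1 - 10 J{\left(-1,o{\left(3 \right)} \right)}\right)^{2} = - \left(1 - 40\right)^{2} = - \left(-39\right)^{2} = \left(-1\right) 1521 = -1521$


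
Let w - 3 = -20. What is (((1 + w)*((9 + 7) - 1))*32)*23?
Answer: -176640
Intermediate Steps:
w = -17 (w = 3 - 20 = -17)
(((1 + w)*((9 + 7) - 1))*32)*23 = (((1 - 17)*((9 + 7) - 1))*32)*23 = (-16*(16 - 1)*32)*23 = (-16*15*32)*23 = -240*32*23 = -7680*23 = -176640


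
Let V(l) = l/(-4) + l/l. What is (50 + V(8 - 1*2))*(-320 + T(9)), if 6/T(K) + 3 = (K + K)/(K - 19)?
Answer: -127215/8 ≈ -15902.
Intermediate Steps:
T(K) = 6/(-3 + 2*K/(-19 + K)) (T(K) = 6/(-3 + (K + K)/(K - 19)) = 6/(-3 + (2*K)/(-19 + K)) = 6/(-3 + 2*K/(-19 + K)))
V(l) = 1 - l/4 (V(l) = l*(-¼) + 1 = -l/4 + 1 = 1 - l/4)
(50 + V(8 - 1*2))*(-320 + T(9)) = (50 + (1 - (8 - 1*2)/4))*(-320 + 6*(19 - 1*9)/(-57 + 9)) = (50 + (1 - (8 - 2)/4))*(-320 + 6*(19 - 9)/(-48)) = (50 + (1 - ¼*6))*(-320 + 6*(-1/48)*10) = (50 + (1 - 3/2))*(-320 - 5/4) = (50 - ½)*(-1285/4) = (99/2)*(-1285/4) = -127215/8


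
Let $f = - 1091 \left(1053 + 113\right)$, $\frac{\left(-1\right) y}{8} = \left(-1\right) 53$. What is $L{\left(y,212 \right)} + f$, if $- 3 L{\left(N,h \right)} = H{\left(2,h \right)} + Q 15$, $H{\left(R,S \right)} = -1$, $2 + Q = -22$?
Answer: $- \frac{3815957}{3} \approx -1.272 \cdot 10^{6}$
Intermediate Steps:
$Q = -24$ ($Q = -2 - 22 = -24$)
$y = 424$ ($y = - 8 \left(\left(-1\right) 53\right) = \left(-8\right) \left(-53\right) = 424$)
$L{\left(N,h \right)} = \frac{361}{3}$ ($L{\left(N,h \right)} = - \frac{-1 - 360}{3} = \left(- \frac{1}{3}\right) \left(-361\right) = \frac{361}{3}$)
$f = -1272106$ ($f = \left(-1091\right) 1166 = -1272106$)
$L{\left(y,212 \right)} + f = \frac{361}{3} - 1272106 = - \frac{3815957}{3}$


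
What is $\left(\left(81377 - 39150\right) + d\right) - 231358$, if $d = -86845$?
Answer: $-275976$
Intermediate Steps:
$\left(\left(81377 - 39150\right) + d\right) - 231358 = \left(\left(81377 - 39150\right) - 86845\right) - 231358 = \left(42227 - 86845\right) - 231358 = -44618 - 231358 = -275976$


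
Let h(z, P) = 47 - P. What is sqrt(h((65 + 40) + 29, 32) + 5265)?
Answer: 4*sqrt(330) ≈ 72.664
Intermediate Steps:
sqrt(h((65 + 40) + 29, 32) + 5265) = sqrt((47 - 1*32) + 5265) = sqrt((47 - 32) + 5265) = sqrt(15 + 5265) = sqrt(5280) = 4*sqrt(330)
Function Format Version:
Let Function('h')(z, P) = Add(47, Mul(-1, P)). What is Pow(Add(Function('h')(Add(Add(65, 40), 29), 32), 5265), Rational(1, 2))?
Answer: Mul(4, Pow(330, Rational(1, 2))) ≈ 72.664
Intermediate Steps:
Pow(Add(Function('h')(Add(Add(65, 40), 29), 32), 5265), Rational(1, 2)) = Pow(Add(Add(47, Mul(-1, 32)), 5265), Rational(1, 2)) = Pow(Add(Add(47, -32), 5265), Rational(1, 2)) = Pow(Add(15, 5265), Rational(1, 2)) = Pow(5280, Rational(1, 2)) = Mul(4, Pow(330, Rational(1, 2)))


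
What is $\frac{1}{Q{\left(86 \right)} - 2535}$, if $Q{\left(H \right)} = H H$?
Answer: $\frac{1}{4861} \approx 0.00020572$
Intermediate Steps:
$Q{\left(H \right)} = H^{2}$
$\frac{1}{Q{\left(86 \right)} - 2535} = \frac{1}{86^{2} - 2535} = \frac{1}{7396 - 2535} = \frac{1}{4861}$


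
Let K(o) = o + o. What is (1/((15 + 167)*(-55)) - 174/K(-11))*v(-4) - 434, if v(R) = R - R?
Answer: -434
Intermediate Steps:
v(R) = 0
K(o) = 2*o
(1/((15 + 167)*(-55)) - 174/K(-11))*v(-4) - 434 = (1/((15 + 167)*(-55)) - 174/(2*(-11)))*0 - 434 = (-1/55/182 - 174/(-22))*0 - 434 = ((1/182)*(-1/55) - 174*(-1/22))*0 - 434 = (-1/10010 + 87/11)*0 - 434 = (79169/10010)*0 - 434 = 0 - 434 = -434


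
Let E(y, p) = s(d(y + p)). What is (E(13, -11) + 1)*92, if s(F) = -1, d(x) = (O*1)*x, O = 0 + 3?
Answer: 0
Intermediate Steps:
O = 3
d(x) = 3*x (d(x) = (3*1)*x = 3*x)
E(y, p) = -1
(E(13, -11) + 1)*92 = (-1 + 1)*92 = 0*92 = 0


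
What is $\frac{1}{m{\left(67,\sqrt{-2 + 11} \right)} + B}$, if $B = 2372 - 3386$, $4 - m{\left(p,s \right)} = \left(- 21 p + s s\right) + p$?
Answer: $\frac{1}{321} \approx 0.0031153$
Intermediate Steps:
$m{\left(p,s \right)} = 4 - s^{2} + 20 p$ ($m{\left(p,s \right)} = 4 - \left(\left(- 21 p + s s\right) + p\right) = 4 - \left(\left(- 21 p + s^{2}\right) + p\right) = 4 - \left(\left(s^{2} - 21 p\right) + p\right) = 4 - \left(s^{2} - 20 p\right) = 4 + \left(- s^{2} + 20 p\right) = 4 - s^{2} + 20 p$)
$B = -1014$
$\frac{1}{m{\left(67,\sqrt{-2 + 11} \right)} + B} = \frac{1}{\left(4 - \left(\sqrt{-2 + 11}\right)^{2} + 20 \cdot 67\right) - 1014} = \frac{1}{\left(4 - \left(\sqrt{9}\right)^{2} + 1340\right) - 1014} = \frac{1}{\left(4 - 3^{2} + 1340\right) - 1014} = \frac{1}{\left(4 - 9 + 1340\right) - 1014} = \frac{1}{1335 - 1014} = \frac{1}{321}$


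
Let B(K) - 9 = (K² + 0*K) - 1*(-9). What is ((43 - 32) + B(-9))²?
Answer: 12100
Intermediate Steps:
B(K) = 18 + K² (B(K) = 9 + ((K² + 0*K) - 1*(-9)) = 9 + ((K² + 0) + 9) = 9 + (K² + 9) = 9 + (9 + K²) = 18 + K²)
((43 - 32) + B(-9))² = ((43 - 32) + (18 + (-9)²))² = (11 + (18 + 81))² = (11 + 99)² = 110² = 12100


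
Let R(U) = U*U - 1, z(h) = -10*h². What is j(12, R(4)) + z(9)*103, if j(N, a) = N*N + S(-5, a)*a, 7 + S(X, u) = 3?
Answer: -83346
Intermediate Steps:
S(X, u) = -4 (S(X, u) = -7 + 3 = -4)
R(U) = -1 + U² (R(U) = U² - 1 = -1 + U²)
j(N, a) = N² - 4*a (j(N, a) = N*N - 4*a = N² - 4*a)
j(12, R(4)) + z(9)*103 = (12² - 4*(-1 + 4²)) - 10*9²*103 = (144 - 4*(-1 + 16)) - 10*81*103 = (144 - 4*15) - 810*103 = (144 - 60) - 83430 = 84 - 83430 = -83346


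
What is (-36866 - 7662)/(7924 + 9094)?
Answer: -22264/8509 ≈ -2.6165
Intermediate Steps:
(-36866 - 7662)/(7924 + 9094) = -44528/17018 = -44528*1/17018 = -22264/8509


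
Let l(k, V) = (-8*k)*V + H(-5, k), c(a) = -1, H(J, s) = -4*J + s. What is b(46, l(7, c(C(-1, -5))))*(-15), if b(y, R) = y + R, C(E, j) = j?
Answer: -1935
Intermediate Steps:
H(J, s) = s - 4*J
l(k, V) = 20 + k - 8*V*k (l(k, V) = (-8*k)*V + (k - 4*(-5)) = -8*V*k + (k + 20) = -8*V*k + (20 + k) = 20 + k - 8*V*k)
b(y, R) = R + y
b(46, l(7, c(C(-1, -5))))*(-15) = ((20 + 7 - 8*(-1)*7) + 46)*(-15) = ((20 + 7 + 56) + 46)*(-15) = (83 + 46)*(-15) = 129*(-15) = -1935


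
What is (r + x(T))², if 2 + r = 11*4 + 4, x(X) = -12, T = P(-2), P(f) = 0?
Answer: 1156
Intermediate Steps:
T = 0
r = 46 (r = -2 + (11*4 + 4) = -2 + (44 + 4) = -2 + 48 = 46)
(r + x(T))² = (46 - 12)² = 34² = 1156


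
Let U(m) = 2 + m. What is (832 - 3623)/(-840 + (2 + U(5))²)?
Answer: 2791/759 ≈ 3.6772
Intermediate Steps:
(832 - 3623)/(-840 + (2 + U(5))²) = (832 - 3623)/(-840 + (2 + (2 + 5))²) = -2791/(-840 + (2 + 7)²) = -2791/(-840 + 9²) = -2791/(-840 + 81) = -2791/(-759) = -2791*(-1/759) = 2791/759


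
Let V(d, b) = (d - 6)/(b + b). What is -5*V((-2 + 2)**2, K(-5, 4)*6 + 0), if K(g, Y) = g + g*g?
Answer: 1/8 ≈ 0.12500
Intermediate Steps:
K(g, Y) = g + g**2
V(d, b) = (-6 + d)/(2*b) (V(d, b) = (-6 + d)/((2*b)) = (-6 + d)*(1/(2*b)) = (-6 + d)/(2*b))
-5*V((-2 + 2)**2, K(-5, 4)*6 + 0) = -5*(-6 + (-2 + 2)**2)/(2*(-5*(1 - 5)*6 + 0)) = -5*(-6 + 0**2)/(2*(-5*(-4)*6 + 0)) = -5*(-6 + 0)/(2*(20*6 + 0)) = -5*(-6)/(2*(120 + 0)) = -5*(-6)/(2*120) = -5*(-1/40) = 1/8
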